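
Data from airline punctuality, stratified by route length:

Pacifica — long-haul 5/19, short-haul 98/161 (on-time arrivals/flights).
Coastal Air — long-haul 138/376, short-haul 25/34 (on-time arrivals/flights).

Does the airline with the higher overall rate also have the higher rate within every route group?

Long-haul: Pacifica 5/19 = 26.3%, Coastal Air 138/376 = 36.7% → Coastal Air
Short-haul: Pacifica 98/161 = 60.9%, Coastal Air 25/34 = 73.5% → Coastal Air
Overall: Pacifica 103/180 = 57.2%, Coastal Air 163/410 = 39.8% → Pacifica
Coastal Air wins each route group but Pacifica wins overall — the comparison reverses. Coastal Air's flights skew toward long-haul, which has a lower base rate.

No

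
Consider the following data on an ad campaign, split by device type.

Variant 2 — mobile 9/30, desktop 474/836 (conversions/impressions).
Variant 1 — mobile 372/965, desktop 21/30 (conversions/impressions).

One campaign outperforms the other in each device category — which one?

Variant 1

Mobile: Variant 2 9/30 = 30.0%, Variant 1 372/965 = 38.5% → Variant 1
Desktop: Variant 2 474/836 = 56.7%, Variant 1 21/30 = 70.0% → Variant 1
Variant 1 has the higher rate in both groups.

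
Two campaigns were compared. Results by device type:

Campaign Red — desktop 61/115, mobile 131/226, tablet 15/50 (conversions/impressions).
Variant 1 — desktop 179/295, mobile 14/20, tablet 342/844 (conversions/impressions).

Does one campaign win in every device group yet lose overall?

Yes

Desktop: Campaign Red 61/115 = 53.0%, Variant 1 179/295 = 60.7% → Variant 1
Mobile: Campaign Red 131/226 = 58.0%, Variant 1 14/20 = 70.0% → Variant 1
Tablet: Campaign Red 15/50 = 30.0%, Variant 1 342/844 = 40.5% → Variant 1
Overall: Campaign Red 207/391 = 52.9%, Variant 1 535/1159 = 46.2% → Campaign Red
Variant 1 wins each device group but Campaign Red wins overall — the comparison reverses. Variant 1's impressions skew toward tablet, which has a lower base rate.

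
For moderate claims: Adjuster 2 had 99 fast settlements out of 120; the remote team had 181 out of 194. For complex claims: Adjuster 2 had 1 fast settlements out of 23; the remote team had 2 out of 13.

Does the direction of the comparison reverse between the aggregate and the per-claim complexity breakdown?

Moderate: Adjuster 2 99/120 = 82.5%, the remote team 181/194 = 93.3% → the remote team
Complex: Adjuster 2 1/23 = 4.3%, the remote team 2/13 = 15.4% → the remote team
Overall: Adjuster 2 100/143 = 69.9%, the remote team 183/207 = 88.4% → the remote team
The remote team wins overall and in every claim group — no reversal.

No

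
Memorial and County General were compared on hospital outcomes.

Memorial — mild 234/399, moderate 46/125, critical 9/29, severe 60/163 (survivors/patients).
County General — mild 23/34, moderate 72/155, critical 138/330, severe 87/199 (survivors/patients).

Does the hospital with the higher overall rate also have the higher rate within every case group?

No

Mild: Memorial 234/399 = 58.6%, County General 23/34 = 67.6% → County General
Moderate: Memorial 46/125 = 36.8%, County General 72/155 = 46.5% → County General
Critical: Memorial 9/29 = 31.0%, County General 138/330 = 41.8% → County General
Severe: Memorial 60/163 = 36.8%, County General 87/199 = 43.7% → County General
Overall: Memorial 349/716 = 48.7%, County General 320/718 = 44.6% → Memorial
County General wins each case group but Memorial wins overall — the comparison reverses. County General's patients skew toward critical, which has a lower base rate.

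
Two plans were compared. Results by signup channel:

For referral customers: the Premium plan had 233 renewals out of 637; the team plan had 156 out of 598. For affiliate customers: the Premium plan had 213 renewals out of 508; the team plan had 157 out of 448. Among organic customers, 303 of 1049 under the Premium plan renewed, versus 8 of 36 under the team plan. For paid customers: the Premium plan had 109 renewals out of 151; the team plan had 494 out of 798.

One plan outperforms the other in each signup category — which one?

Referral: the Premium plan 233/637 = 36.6%, the team plan 156/598 = 26.1% → the Premium plan
Affiliate: the Premium plan 213/508 = 41.9%, the team plan 157/448 = 35.0% → the Premium plan
Organic: the Premium plan 303/1049 = 28.9%, the team plan 8/36 = 22.2% → the Premium plan
Paid: the Premium plan 109/151 = 72.2%, the team plan 494/798 = 61.9% → the Premium plan
The Premium plan has the higher rate in all 4 groups.

the Premium plan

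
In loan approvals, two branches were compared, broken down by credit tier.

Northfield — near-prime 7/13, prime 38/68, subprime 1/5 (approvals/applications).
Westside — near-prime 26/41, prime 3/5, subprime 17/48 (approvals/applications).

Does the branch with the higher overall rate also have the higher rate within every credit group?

No

Near-prime: Northfield 7/13 = 53.8%, Westside 26/41 = 63.4% → Westside
Prime: Northfield 38/68 = 55.9%, Westside 3/5 = 60.0% → Westside
Subprime: Northfield 1/5 = 20.0%, Westside 17/48 = 35.4% → Westside
Overall: Northfield 46/86 = 53.5%, Westside 46/94 = 48.9% → Northfield
Westside wins each credit group but Northfield wins overall — the comparison reverses. Westside's applications skew toward subprime, which has a lower base rate.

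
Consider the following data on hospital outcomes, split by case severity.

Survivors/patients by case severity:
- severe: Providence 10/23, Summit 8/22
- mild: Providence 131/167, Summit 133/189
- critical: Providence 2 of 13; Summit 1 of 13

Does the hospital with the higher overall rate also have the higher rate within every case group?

Yes

Severe: Providence 10/23 = 43.5%, Summit 8/22 = 36.4% → Providence
Mild: Providence 131/167 = 78.4%, Summit 133/189 = 70.4% → Providence
Critical: Providence 2/13 = 15.4%, Summit 1/13 = 7.7% → Providence
Overall: Providence 143/203 = 70.4%, Summit 142/224 = 63.4% → Providence
Providence wins overall and in every case group — no reversal.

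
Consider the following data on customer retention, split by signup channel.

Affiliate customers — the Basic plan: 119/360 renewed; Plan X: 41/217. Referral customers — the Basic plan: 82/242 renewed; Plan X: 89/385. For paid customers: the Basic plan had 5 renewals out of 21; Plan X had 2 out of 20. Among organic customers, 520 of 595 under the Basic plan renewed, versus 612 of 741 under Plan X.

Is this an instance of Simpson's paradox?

Affiliate: the Basic plan 119/360 = 33.1%, Plan X 41/217 = 18.9% → the Basic plan
Referral: the Basic plan 82/242 = 33.9%, Plan X 89/385 = 23.1% → the Basic plan
Paid: the Basic plan 5/21 = 23.8%, Plan X 2/20 = 10.0% → the Basic plan
Organic: the Basic plan 520/595 = 87.4%, Plan X 612/741 = 82.6% → the Basic plan
Overall: the Basic plan 726/1218 = 59.6%, Plan X 744/1363 = 54.6% → the Basic plan
The Basic plan wins overall and in every signup group — no reversal.

No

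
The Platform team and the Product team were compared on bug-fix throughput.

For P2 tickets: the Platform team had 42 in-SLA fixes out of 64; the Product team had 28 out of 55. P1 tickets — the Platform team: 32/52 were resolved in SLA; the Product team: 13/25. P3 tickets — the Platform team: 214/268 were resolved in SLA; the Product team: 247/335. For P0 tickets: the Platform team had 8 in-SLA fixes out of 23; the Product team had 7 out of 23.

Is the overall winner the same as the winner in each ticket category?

P2: the Platform team 42/64 = 65.6%, the Product team 28/55 = 50.9% → the Platform team
P1: the Platform team 32/52 = 61.5%, the Product team 13/25 = 52.0% → the Platform team
P3: the Platform team 214/268 = 79.9%, the Product team 247/335 = 73.7% → the Platform team
P0: the Platform team 8/23 = 34.8%, the Product team 7/23 = 30.4% → the Platform team
Overall: the Platform team 296/407 = 72.7%, the Product team 295/438 = 67.4% → the Platform team
The Platform team wins overall and in every ticket group — no reversal.

Yes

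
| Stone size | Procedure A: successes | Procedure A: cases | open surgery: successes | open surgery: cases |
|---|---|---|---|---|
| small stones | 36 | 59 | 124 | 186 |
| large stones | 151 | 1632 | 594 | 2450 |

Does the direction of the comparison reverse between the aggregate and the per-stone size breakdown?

No

Small stones: Procedure A 36/59 = 61.0%, open surgery 124/186 = 66.7% → open surgery
Large stones: Procedure A 151/1632 = 9.3%, open surgery 594/2450 = 24.2% → open surgery
Overall: Procedure A 187/1691 = 11.1%, open surgery 718/2636 = 27.2% → open surgery
Open surgery wins overall and in every stone group — no reversal.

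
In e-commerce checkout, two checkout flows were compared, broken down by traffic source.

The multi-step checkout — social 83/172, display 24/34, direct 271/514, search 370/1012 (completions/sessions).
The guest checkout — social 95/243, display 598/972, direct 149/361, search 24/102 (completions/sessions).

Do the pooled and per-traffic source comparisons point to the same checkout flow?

Social: the multi-step checkout 83/172 = 48.3%, the guest checkout 95/243 = 39.1% → the multi-step checkout
Display: the multi-step checkout 24/34 = 70.6%, the guest checkout 598/972 = 61.5% → the multi-step checkout
Direct: the multi-step checkout 271/514 = 52.7%, the guest checkout 149/361 = 41.3% → the multi-step checkout
Search: the multi-step checkout 370/1012 = 36.6%, the guest checkout 24/102 = 23.5% → the multi-step checkout
Overall: the multi-step checkout 748/1732 = 43.2%, the guest checkout 866/1678 = 51.6% → the guest checkout
The multi-step checkout wins each traffic group but the guest checkout wins overall — the comparison reverses. The multi-step checkout's sessions skew toward search, which has a lower base rate.

No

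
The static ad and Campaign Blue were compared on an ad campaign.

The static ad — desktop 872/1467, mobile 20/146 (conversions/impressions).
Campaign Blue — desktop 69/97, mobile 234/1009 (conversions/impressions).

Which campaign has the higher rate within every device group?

Campaign Blue

Desktop: the static ad 872/1467 = 59.4%, Campaign Blue 69/97 = 71.1% → Campaign Blue
Mobile: the static ad 20/146 = 13.7%, Campaign Blue 234/1009 = 23.2% → Campaign Blue
Campaign Blue has the higher rate in both groups.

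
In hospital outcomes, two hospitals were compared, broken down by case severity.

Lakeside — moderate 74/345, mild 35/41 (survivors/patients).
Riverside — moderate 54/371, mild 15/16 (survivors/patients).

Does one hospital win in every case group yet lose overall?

No

Moderate: Lakeside 74/345 = 21.4%, Riverside 54/371 = 14.6% → Lakeside
Mild: Lakeside 35/41 = 85.4%, Riverside 15/16 = 93.8% → Riverside
Overall: Lakeside 109/386 = 28.2%, Riverside 69/387 = 17.8% → Lakeside
Neither sweeps: Lakeside wins 1 of 2 groups, Riverside wins 1. Lakeside wins overall but not every group — no Simpson reversal.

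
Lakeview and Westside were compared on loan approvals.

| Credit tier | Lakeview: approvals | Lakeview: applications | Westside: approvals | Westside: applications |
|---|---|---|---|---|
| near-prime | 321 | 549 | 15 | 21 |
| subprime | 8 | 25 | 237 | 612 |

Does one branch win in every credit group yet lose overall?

Near-prime: Lakeview 321/549 = 58.5%, Westside 15/21 = 71.4% → Westside
Subprime: Lakeview 8/25 = 32.0%, Westside 237/612 = 38.7% → Westside
Overall: Lakeview 329/574 = 57.3%, Westside 252/633 = 39.8% → Lakeview
Westside wins each credit group but Lakeview wins overall — the comparison reverses. Westside's applications skew toward subprime, which has a lower base rate.

Yes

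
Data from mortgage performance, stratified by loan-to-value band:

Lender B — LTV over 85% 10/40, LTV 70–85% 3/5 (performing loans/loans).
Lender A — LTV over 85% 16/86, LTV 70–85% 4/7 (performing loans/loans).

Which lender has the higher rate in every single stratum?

LTV over 85%: Lender B 10/40 = 25.0%, Lender A 16/86 = 18.6% → Lender B
LTV 70–85%: Lender B 3/5 = 60.0%, Lender A 4/7 = 57.1% → Lender B
Lender B has the higher rate in both groups.

Lender B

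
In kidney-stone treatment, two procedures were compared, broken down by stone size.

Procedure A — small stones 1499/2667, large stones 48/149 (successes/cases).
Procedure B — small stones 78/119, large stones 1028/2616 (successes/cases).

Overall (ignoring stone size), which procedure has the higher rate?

Procedure A

Small stones: Procedure A 1499/2667 = 56.2%, Procedure B 78/119 = 65.5% → Procedure B
Large stones: Procedure A 48/149 = 32.2%, Procedure B 1028/2616 = 39.3% → Procedure B
Overall: Procedure A 1547/2816 = 54.9%, Procedure B 1106/2735 = 40.4% → Procedure A
(Procedure B wins every stone group but Procedure A wins overall — Procedure B's cases skew toward the low-rate large stones group.)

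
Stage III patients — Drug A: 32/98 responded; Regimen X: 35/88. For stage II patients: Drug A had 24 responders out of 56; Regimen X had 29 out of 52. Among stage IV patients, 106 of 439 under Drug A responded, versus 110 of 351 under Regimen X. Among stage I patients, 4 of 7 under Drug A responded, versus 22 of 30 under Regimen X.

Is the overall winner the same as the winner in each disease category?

Yes

Stage III: Drug A 32/98 = 32.7%, Regimen X 35/88 = 39.8% → Regimen X
Stage II: Drug A 24/56 = 42.9%, Regimen X 29/52 = 55.8% → Regimen X
Stage IV: Drug A 106/439 = 24.1%, Regimen X 110/351 = 31.3% → Regimen X
Stage I: Drug A 4/7 = 57.1%, Regimen X 22/30 = 73.3% → Regimen X
Overall: Drug A 166/600 = 27.7%, Regimen X 196/521 = 37.6% → Regimen X
Regimen X wins overall and in every disease group — no reversal.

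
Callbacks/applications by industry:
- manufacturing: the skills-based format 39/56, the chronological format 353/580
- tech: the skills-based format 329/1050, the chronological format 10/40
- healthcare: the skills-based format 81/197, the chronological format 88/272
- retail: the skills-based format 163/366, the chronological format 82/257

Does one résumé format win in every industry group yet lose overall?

Manufacturing: the skills-based format 39/56 = 69.6%, the chronological format 353/580 = 60.9% → the skills-based format
Tech: the skills-based format 329/1050 = 31.3%, the chronological format 10/40 = 25.0% → the skills-based format
Healthcare: the skills-based format 81/197 = 41.1%, the chronological format 88/272 = 32.4% → the skills-based format
Retail: the skills-based format 163/366 = 44.5%, the chronological format 82/257 = 31.9% → the skills-based format
Overall: the skills-based format 612/1669 = 36.7%, the chronological format 533/1149 = 46.4% → the chronological format
The skills-based format wins each industry group but the chronological format wins overall — the comparison reverses. The skills-based format's applications skew toward tech, which has a lower base rate.

Yes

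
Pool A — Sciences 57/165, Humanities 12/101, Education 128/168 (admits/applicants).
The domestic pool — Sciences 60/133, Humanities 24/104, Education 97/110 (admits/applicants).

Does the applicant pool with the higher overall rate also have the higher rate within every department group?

Sciences: Pool A 57/165 = 34.5%, the domestic pool 60/133 = 45.1% → the domestic pool
Humanities: Pool A 12/101 = 11.9%, the domestic pool 24/104 = 23.1% → the domestic pool
Education: Pool A 128/168 = 76.2%, the domestic pool 97/110 = 88.2% → the domestic pool
Overall: Pool A 197/434 = 45.4%, the domestic pool 181/347 = 52.2% → the domestic pool
The domestic pool wins overall and in every department group — no reversal.

Yes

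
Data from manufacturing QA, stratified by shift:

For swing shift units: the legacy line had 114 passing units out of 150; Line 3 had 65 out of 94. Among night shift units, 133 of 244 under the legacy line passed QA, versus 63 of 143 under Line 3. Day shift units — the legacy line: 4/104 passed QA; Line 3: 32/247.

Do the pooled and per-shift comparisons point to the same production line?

Swing shift: the legacy line 114/150 = 76.0%, Line 3 65/94 = 69.1% → the legacy line
Night shift: the legacy line 133/244 = 54.5%, Line 3 63/143 = 44.1% → the legacy line
Day shift: the legacy line 4/104 = 3.8%, Line 3 32/247 = 13.0% → Line 3
Overall: the legacy line 251/498 = 50.4%, Line 3 160/484 = 33.1% → the legacy line
Neither sweeps: the legacy line wins 2 of 3 groups, Line 3 wins 1. The legacy line wins overall but not every group — no Simpson reversal.

No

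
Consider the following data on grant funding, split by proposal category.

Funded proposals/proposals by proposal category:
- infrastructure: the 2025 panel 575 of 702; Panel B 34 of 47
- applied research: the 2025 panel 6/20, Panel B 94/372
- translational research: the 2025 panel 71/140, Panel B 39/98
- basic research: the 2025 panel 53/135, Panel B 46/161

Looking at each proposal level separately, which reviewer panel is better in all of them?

the 2025 panel

Infrastructure: the 2025 panel 575/702 = 81.9%, Panel B 34/47 = 72.3% → the 2025 panel
Applied research: the 2025 panel 6/20 = 30.0%, Panel B 94/372 = 25.3% → the 2025 panel
Translational research: the 2025 panel 71/140 = 50.7%, Panel B 39/98 = 39.8% → the 2025 panel
Basic research: the 2025 panel 53/135 = 39.3%, Panel B 46/161 = 28.6% → the 2025 panel
The 2025 panel has the higher rate in all 4 groups.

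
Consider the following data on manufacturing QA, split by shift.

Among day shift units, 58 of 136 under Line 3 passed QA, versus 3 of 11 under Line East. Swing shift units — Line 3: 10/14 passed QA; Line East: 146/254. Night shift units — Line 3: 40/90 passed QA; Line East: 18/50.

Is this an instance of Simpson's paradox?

Day shift: Line 3 58/136 = 42.6%, Line East 3/11 = 27.3% → Line 3
Swing shift: Line 3 10/14 = 71.4%, Line East 146/254 = 57.5% → Line 3
Night shift: Line 3 40/90 = 44.4%, Line East 18/50 = 36.0% → Line 3
Overall: Line 3 108/240 = 45.0%, Line East 167/315 = 53.0% → Line East
Line 3 wins each shift group but Line East wins overall — the comparison reverses. Line 3's units skew toward day shift, which has a lower base rate.

Yes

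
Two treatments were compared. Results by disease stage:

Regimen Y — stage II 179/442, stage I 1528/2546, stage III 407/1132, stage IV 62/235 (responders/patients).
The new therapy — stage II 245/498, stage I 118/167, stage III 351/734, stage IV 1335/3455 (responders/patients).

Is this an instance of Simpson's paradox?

Stage II: Regimen Y 179/442 = 40.5%, the new therapy 245/498 = 49.2% → the new therapy
Stage I: Regimen Y 1528/2546 = 60.0%, the new therapy 118/167 = 70.7% → the new therapy
Stage III: Regimen Y 407/1132 = 36.0%, the new therapy 351/734 = 47.8% → the new therapy
Stage IV: Regimen Y 62/235 = 26.4%, the new therapy 1335/3455 = 38.6% → the new therapy
Overall: Regimen Y 2176/4355 = 50.0%, the new therapy 2049/4854 = 42.2% → Regimen Y
The new therapy wins each disease group but Regimen Y wins overall — the comparison reverses. The new therapy's patients skew toward stage IV, which has a lower base rate.

Yes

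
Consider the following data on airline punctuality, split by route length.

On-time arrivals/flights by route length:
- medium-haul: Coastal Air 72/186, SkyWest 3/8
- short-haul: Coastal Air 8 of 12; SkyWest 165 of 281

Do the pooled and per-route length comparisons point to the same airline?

Medium-haul: Coastal Air 72/186 = 38.7%, SkyWest 3/8 = 37.5% → Coastal Air
Short-haul: Coastal Air 8/12 = 66.7%, SkyWest 165/281 = 58.7% → Coastal Air
Overall: Coastal Air 80/198 = 40.4%, SkyWest 168/289 = 58.1% → SkyWest
Coastal Air wins each route group but SkyWest wins overall — the comparison reverses. Coastal Air's flights skew toward medium-haul, which has a lower base rate.

No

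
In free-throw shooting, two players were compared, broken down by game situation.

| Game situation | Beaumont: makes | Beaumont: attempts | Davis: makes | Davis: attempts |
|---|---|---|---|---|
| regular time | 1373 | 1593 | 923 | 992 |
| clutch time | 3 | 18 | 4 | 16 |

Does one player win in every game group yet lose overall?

Regular time: Beaumont 1373/1593 = 86.2%, Davis 923/992 = 93.0% → Davis
Clutch time: Beaumont 3/18 = 16.7%, Davis 4/16 = 25.0% → Davis
Overall: Beaumont 1376/1611 = 85.4%, Davis 927/1008 = 92.0% → Davis
Davis wins overall and in every game group — no reversal.

No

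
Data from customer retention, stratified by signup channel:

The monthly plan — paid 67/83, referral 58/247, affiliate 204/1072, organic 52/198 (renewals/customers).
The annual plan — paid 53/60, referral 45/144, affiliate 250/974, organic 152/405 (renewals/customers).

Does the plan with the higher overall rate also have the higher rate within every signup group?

Yes

Paid: the monthly plan 67/83 = 80.7%, the annual plan 53/60 = 88.3% → the annual plan
Referral: the monthly plan 58/247 = 23.5%, the annual plan 45/144 = 31.2% → the annual plan
Affiliate: the monthly plan 204/1072 = 19.0%, the annual plan 250/974 = 25.7% → the annual plan
Organic: the monthly plan 52/198 = 26.3%, the annual plan 152/405 = 37.5% → the annual plan
Overall: the monthly plan 381/1600 = 23.8%, the annual plan 500/1583 = 31.6% → the annual plan
The annual plan wins overall and in every signup group — no reversal.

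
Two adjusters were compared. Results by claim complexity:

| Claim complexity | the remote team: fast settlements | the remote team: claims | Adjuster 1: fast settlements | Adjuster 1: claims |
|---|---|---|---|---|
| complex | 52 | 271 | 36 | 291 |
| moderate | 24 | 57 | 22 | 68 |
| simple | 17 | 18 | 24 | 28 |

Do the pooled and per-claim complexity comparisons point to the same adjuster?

Complex: the remote team 52/271 = 19.2%, Adjuster 1 36/291 = 12.4% → the remote team
Moderate: the remote team 24/57 = 42.1%, Adjuster 1 22/68 = 32.4% → the remote team
Simple: the remote team 17/18 = 94.4%, Adjuster 1 24/28 = 85.7% → the remote team
Overall: the remote team 93/346 = 26.9%, Adjuster 1 82/387 = 21.2% → the remote team
The remote team wins overall and in every claim group — no reversal.

Yes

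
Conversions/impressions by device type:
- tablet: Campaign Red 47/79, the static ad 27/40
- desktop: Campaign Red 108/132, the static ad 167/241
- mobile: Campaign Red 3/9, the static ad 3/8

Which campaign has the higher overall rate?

Tablet: Campaign Red 47/79 = 59.5%, the static ad 27/40 = 67.5% → the static ad
Desktop: Campaign Red 108/132 = 81.8%, the static ad 167/241 = 69.3% → Campaign Red
Mobile: Campaign Red 3/9 = 33.3%, the static ad 3/8 = 37.5% → the static ad
Overall: Campaign Red 158/220 = 71.8%, the static ad 197/289 = 68.2% → Campaign Red
(Neither sweeps every device group, but Campaign Red has the higher pooled rate.)

Campaign Red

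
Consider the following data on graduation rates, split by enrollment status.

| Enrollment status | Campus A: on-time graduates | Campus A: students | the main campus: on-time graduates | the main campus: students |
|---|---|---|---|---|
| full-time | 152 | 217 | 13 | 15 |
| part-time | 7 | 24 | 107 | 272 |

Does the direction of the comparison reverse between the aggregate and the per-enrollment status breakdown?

Yes

Full-time: Campus A 152/217 = 70.0%, the main campus 13/15 = 86.7% → the main campus
Part-time: Campus A 7/24 = 29.2%, the main campus 107/272 = 39.3% → the main campus
Overall: Campus A 159/241 = 66.0%, the main campus 120/287 = 41.8% → Campus A
The main campus wins each enrollment group but Campus A wins overall — the comparison reverses. The main campus's students skew toward part-time, which has a lower base rate.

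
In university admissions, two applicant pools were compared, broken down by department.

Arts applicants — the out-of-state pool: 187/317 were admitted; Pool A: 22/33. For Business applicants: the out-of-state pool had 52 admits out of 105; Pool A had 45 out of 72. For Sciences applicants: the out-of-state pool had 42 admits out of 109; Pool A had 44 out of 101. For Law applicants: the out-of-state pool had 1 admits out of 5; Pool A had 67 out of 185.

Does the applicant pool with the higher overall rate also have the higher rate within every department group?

Arts: the out-of-state pool 187/317 = 59.0%, Pool A 22/33 = 66.7% → Pool A
Business: the out-of-state pool 52/105 = 49.5%, Pool A 45/72 = 62.5% → Pool A
Sciences: the out-of-state pool 42/109 = 38.5%, Pool A 44/101 = 43.6% → Pool A
Law: the out-of-state pool 1/5 = 20.0%, Pool A 67/185 = 36.2% → Pool A
Overall: the out-of-state pool 282/536 = 52.6%, Pool A 178/391 = 45.5% → the out-of-state pool
Pool A wins each department group but the out-of-state pool wins overall — the comparison reverses. Pool A's applicants skew toward Law, which has a lower base rate.

No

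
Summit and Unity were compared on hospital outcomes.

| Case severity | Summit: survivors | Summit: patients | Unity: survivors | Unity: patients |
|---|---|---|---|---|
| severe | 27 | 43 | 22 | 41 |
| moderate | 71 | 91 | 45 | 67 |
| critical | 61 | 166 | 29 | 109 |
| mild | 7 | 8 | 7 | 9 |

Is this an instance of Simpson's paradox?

Severe: Summit 27/43 = 62.8%, Unity 22/41 = 53.7% → Summit
Moderate: Summit 71/91 = 78.0%, Unity 45/67 = 67.2% → Summit
Critical: Summit 61/166 = 36.7%, Unity 29/109 = 26.6% → Summit
Mild: Summit 7/8 = 87.5%, Unity 7/9 = 77.8% → Summit
Overall: Summit 166/308 = 53.9%, Unity 103/226 = 45.6% → Summit
Summit wins overall and in every case group — no reversal.

No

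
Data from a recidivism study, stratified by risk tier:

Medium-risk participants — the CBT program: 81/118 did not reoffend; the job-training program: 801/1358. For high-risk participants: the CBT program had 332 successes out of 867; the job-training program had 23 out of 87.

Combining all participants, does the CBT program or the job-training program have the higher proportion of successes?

Medium-risk: the CBT program 81/118 = 68.6%, the job-training program 801/1358 = 59.0% → the CBT program
High-risk: the CBT program 332/867 = 38.3%, the job-training program 23/87 = 26.4% → the CBT program
Overall: the CBT program 413/985 = 41.9%, the job-training program 824/1445 = 57.0% → the job-training program
(The CBT program wins every risk group but the job-training program wins overall — the CBT program's participants skew toward the low-rate high-risk group.)

the job-training program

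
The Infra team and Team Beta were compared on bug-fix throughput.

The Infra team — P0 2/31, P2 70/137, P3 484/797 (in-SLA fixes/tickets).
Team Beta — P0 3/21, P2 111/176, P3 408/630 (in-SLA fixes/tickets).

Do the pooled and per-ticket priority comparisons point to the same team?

P0: the Infra team 2/31 = 6.5%, Team Beta 3/21 = 14.3% → Team Beta
P2: the Infra team 70/137 = 51.1%, Team Beta 111/176 = 63.1% → Team Beta
P3: the Infra team 484/797 = 60.7%, Team Beta 408/630 = 64.8% → Team Beta
Overall: the Infra team 556/965 = 57.6%, Team Beta 522/827 = 63.1% → Team Beta
Team Beta wins overall and in every ticket group — no reversal.

Yes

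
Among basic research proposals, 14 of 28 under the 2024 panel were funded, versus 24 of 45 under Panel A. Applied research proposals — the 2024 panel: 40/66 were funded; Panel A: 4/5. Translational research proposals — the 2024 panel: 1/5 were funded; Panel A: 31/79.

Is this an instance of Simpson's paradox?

Yes

Basic research: the 2024 panel 14/28 = 50.0%, Panel A 24/45 = 53.3% → Panel A
Applied research: the 2024 panel 40/66 = 60.6%, Panel A 4/5 = 80.0% → Panel A
Translational research: the 2024 panel 1/5 = 20.0%, Panel A 31/79 = 39.2% → Panel A
Overall: the 2024 panel 55/99 = 55.6%, Panel A 59/129 = 45.7% → the 2024 panel
Panel A wins each proposal group but the 2024 panel wins overall — the comparison reverses. Panel A's proposals skew toward translational research, which has a lower base rate.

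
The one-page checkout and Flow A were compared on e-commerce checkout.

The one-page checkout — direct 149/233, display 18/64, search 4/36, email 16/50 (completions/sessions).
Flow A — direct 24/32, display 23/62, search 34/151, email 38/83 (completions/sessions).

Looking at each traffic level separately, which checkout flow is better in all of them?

Direct: the one-page checkout 149/233 = 63.9%, Flow A 24/32 = 75.0% → Flow A
Display: the one-page checkout 18/64 = 28.1%, Flow A 23/62 = 37.1% → Flow A
Search: the one-page checkout 4/36 = 11.1%, Flow A 34/151 = 22.5% → Flow A
Email: the one-page checkout 16/50 = 32.0%, Flow A 38/83 = 45.8% → Flow A
Flow A has the higher rate in all 4 groups.

Flow A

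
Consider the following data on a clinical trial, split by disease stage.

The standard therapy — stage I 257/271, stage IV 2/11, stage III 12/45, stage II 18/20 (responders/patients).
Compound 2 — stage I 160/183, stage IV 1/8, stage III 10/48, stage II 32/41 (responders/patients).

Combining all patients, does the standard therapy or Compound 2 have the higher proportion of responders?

the standard therapy

Stage I: the standard therapy 257/271 = 94.8%, Compound 2 160/183 = 87.4% → the standard therapy
Stage IV: the standard therapy 2/11 = 18.2%, Compound 2 1/8 = 12.5% → the standard therapy
Stage III: the standard therapy 12/45 = 26.7%, Compound 2 10/48 = 20.8% → the standard therapy
Stage II: the standard therapy 18/20 = 90.0%, Compound 2 32/41 = 78.0% → the standard therapy
Overall: the standard therapy 289/347 = 83.3%, Compound 2 203/280 = 72.5% → the standard therapy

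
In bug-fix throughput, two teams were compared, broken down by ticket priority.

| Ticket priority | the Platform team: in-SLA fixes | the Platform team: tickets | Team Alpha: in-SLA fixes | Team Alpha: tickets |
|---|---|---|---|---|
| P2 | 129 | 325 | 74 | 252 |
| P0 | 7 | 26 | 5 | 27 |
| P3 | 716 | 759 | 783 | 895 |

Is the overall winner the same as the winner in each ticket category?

Yes

P2: the Platform team 129/325 = 39.7%, Team Alpha 74/252 = 29.4% → the Platform team
P0: the Platform team 7/26 = 26.9%, Team Alpha 5/27 = 18.5% → the Platform team
P3: the Platform team 716/759 = 94.3%, Team Alpha 783/895 = 87.5% → the Platform team
Overall: the Platform team 852/1110 = 76.8%, Team Alpha 862/1174 = 73.4% → the Platform team
The Platform team wins overall and in every ticket group — no reversal.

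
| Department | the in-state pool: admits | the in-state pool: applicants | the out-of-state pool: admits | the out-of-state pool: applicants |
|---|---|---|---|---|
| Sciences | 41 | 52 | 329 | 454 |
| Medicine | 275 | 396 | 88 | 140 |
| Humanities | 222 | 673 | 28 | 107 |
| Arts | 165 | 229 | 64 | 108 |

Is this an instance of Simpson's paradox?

Sciences: the in-state pool 41/52 = 78.8%, the out-of-state pool 329/454 = 72.5% → the in-state pool
Medicine: the in-state pool 275/396 = 69.4%, the out-of-state pool 88/140 = 62.9% → the in-state pool
Humanities: the in-state pool 222/673 = 33.0%, the out-of-state pool 28/107 = 26.2% → the in-state pool
Arts: the in-state pool 165/229 = 72.1%, the out-of-state pool 64/108 = 59.3% → the in-state pool
Overall: the in-state pool 703/1350 = 52.1%, the out-of-state pool 509/809 = 62.9% → the out-of-state pool
The in-state pool wins each department group but the out-of-state pool wins overall — the comparison reverses. The in-state pool's applicants skew toward Humanities, which has a lower base rate.

Yes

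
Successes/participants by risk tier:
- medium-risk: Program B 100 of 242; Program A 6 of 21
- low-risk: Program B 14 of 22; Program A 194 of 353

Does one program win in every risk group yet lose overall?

Yes

Medium-risk: Program B 100/242 = 41.3%, Program A 6/21 = 28.6% → Program B
Low-risk: Program B 14/22 = 63.6%, Program A 194/353 = 55.0% → Program B
Overall: Program B 114/264 = 43.2%, Program A 200/374 = 53.5% → Program A
Program B wins each risk group but Program A wins overall — the comparison reverses. Program B's participants skew toward medium-risk, which has a lower base rate.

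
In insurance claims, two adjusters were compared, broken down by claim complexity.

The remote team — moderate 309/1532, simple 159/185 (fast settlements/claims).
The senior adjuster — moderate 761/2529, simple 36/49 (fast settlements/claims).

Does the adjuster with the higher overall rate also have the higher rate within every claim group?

Moderate: the remote team 309/1532 = 20.2%, the senior adjuster 761/2529 = 30.1% → the senior adjuster
Simple: the remote team 159/185 = 85.9%, the senior adjuster 36/49 = 73.5% → the remote team
Overall: the remote team 468/1717 = 27.3%, the senior adjuster 797/2578 = 30.9% → the senior adjuster
Neither sweeps: the remote team wins 1 of 2 groups, the senior adjuster wins 1. The senior adjuster wins overall but not every group — no Simpson reversal.

No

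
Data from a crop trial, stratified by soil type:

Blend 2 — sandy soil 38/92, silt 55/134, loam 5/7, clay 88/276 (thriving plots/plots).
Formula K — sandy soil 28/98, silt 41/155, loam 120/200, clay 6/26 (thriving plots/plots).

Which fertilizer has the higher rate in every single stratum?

Sandy soil: Blend 2 38/92 = 41.3%, Formula K 28/98 = 28.6% → Blend 2
Silt: Blend 2 55/134 = 41.0%, Formula K 41/155 = 26.5% → Blend 2
Loam: Blend 2 5/7 = 71.4%, Formula K 120/200 = 60.0% → Blend 2
Clay: Blend 2 88/276 = 31.9%, Formula K 6/26 = 23.1% → Blend 2
Blend 2 has the higher rate in all 4 groups.

Blend 2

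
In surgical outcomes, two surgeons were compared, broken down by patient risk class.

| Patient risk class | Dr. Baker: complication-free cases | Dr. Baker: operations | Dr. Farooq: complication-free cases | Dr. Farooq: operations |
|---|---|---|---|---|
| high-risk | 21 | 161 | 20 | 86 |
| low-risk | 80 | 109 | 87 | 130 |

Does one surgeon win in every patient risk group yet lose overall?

High-risk: Dr. Baker 21/161 = 13.0%, Dr. Farooq 20/86 = 23.3% → Dr. Farooq
Low-risk: Dr. Baker 80/109 = 73.4%, Dr. Farooq 87/130 = 66.9% → Dr. Baker
Overall: Dr. Baker 101/270 = 37.4%, Dr. Farooq 107/216 = 49.5% → Dr. Farooq
Neither sweeps: Dr. Baker wins 1 of 2 groups, Dr. Farooq wins 1. Dr. Farooq wins overall but not every group — no Simpson reversal.

No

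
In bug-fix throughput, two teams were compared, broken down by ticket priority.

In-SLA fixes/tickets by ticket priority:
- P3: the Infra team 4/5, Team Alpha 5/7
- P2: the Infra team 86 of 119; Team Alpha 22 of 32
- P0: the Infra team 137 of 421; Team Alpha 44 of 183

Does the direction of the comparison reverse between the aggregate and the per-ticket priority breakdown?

P3: the Infra team 4/5 = 80.0%, Team Alpha 5/7 = 71.4% → the Infra team
P2: the Infra team 86/119 = 72.3%, Team Alpha 22/32 = 68.8% → the Infra team
P0: the Infra team 137/421 = 32.5%, Team Alpha 44/183 = 24.0% → the Infra team
Overall: the Infra team 227/545 = 41.7%, Team Alpha 71/222 = 32.0% → the Infra team
The Infra team wins overall and in every ticket group — no reversal.

No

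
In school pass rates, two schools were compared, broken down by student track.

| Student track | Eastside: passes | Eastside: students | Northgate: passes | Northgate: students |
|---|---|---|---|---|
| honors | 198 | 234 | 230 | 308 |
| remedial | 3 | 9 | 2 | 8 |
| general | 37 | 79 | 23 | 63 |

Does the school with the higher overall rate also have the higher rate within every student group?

Honors: Eastside 198/234 = 84.6%, Northgate 230/308 = 74.7% → Eastside
Remedial: Eastside 3/9 = 33.3%, Northgate 2/8 = 25.0% → Eastside
General: Eastside 37/79 = 46.8%, Northgate 23/63 = 36.5% → Eastside
Overall: Eastside 238/322 = 73.9%, Northgate 255/379 = 67.3% → Eastside
Eastside wins overall and in every student group — no reversal.

Yes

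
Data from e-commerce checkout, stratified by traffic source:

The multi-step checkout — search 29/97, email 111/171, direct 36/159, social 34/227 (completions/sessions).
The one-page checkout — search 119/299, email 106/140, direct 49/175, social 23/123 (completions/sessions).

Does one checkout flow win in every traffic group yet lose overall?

No

Search: the multi-step checkout 29/97 = 29.9%, the one-page checkout 119/299 = 39.8% → the one-page checkout
Email: the multi-step checkout 111/171 = 64.9%, the one-page checkout 106/140 = 75.7% → the one-page checkout
Direct: the multi-step checkout 36/159 = 22.6%, the one-page checkout 49/175 = 28.0% → the one-page checkout
Social: the multi-step checkout 34/227 = 15.0%, the one-page checkout 23/123 = 18.7% → the one-page checkout
Overall: the multi-step checkout 210/654 = 32.1%, the one-page checkout 297/737 = 40.3% → the one-page checkout
The one-page checkout wins overall and in every traffic group — no reversal.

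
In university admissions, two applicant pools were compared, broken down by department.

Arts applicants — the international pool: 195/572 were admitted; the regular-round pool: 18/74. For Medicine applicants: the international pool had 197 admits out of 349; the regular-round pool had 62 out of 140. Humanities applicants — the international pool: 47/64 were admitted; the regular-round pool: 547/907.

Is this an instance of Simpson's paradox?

Arts: the international pool 195/572 = 34.1%, the regular-round pool 18/74 = 24.3% → the international pool
Medicine: the international pool 197/349 = 56.4%, the regular-round pool 62/140 = 44.3% → the international pool
Humanities: the international pool 47/64 = 73.4%, the regular-round pool 547/907 = 60.3% → the international pool
Overall: the international pool 439/985 = 44.6%, the regular-round pool 627/1121 = 55.9% → the regular-round pool
The international pool wins each department group but the regular-round pool wins overall — the comparison reverses. The international pool's applicants skew toward Arts, which has a lower base rate.

Yes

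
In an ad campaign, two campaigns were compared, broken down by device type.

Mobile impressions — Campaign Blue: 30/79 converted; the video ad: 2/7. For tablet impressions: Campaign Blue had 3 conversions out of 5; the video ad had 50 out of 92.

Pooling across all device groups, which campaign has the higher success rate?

the video ad

Mobile: Campaign Blue 30/79 = 38.0%, the video ad 2/7 = 28.6% → Campaign Blue
Tablet: Campaign Blue 3/5 = 60.0%, the video ad 50/92 = 54.3% → Campaign Blue
Overall: Campaign Blue 33/84 = 39.3%, the video ad 52/99 = 52.5% → the video ad
(Campaign Blue wins every device group but the video ad wins overall — Campaign Blue's impressions skew toward the low-rate mobile group.)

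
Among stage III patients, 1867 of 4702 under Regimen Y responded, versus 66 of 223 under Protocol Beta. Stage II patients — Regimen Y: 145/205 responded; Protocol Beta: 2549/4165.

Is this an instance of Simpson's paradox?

Stage III: Regimen Y 1867/4702 = 39.7%, Protocol Beta 66/223 = 29.6% → Regimen Y
Stage II: Regimen Y 145/205 = 70.7%, Protocol Beta 2549/4165 = 61.2% → Regimen Y
Overall: Regimen Y 2012/4907 = 41.0%, Protocol Beta 2615/4388 = 59.6% → Protocol Beta
Regimen Y wins each disease group but Protocol Beta wins overall — the comparison reverses. Regimen Y's patients skew toward stage III, which has a lower base rate.

Yes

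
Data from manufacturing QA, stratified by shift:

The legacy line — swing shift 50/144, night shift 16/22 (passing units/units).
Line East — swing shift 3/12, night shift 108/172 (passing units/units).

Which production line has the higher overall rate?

Line East

Swing shift: the legacy line 50/144 = 34.7%, Line East 3/12 = 25.0% → the legacy line
Night shift: the legacy line 16/22 = 72.7%, Line East 108/172 = 62.8% → the legacy line
Overall: the legacy line 66/166 = 39.8%, Line East 111/184 = 60.3% → Line East
(The legacy line wins every shift group but Line East wins overall — the legacy line's units skew toward the low-rate swing shift group.)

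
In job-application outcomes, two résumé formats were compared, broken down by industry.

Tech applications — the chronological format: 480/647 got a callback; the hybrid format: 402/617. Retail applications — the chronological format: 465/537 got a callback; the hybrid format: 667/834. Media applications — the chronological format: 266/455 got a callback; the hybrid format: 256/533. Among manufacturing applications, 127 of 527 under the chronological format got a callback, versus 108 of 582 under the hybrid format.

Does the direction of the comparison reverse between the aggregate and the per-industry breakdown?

No

Tech: the chronological format 480/647 = 74.2%, the hybrid format 402/617 = 65.2% → the chronological format
Retail: the chronological format 465/537 = 86.6%, the hybrid format 667/834 = 80.0% → the chronological format
Media: the chronological format 266/455 = 58.5%, the hybrid format 256/533 = 48.0% → the chronological format
Manufacturing: the chronological format 127/527 = 24.1%, the hybrid format 108/582 = 18.6% → the chronological format
Overall: the chronological format 1338/2166 = 61.8%, the hybrid format 1433/2566 = 55.8% → the chronological format
The chronological format wins overall and in every industry group — no reversal.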